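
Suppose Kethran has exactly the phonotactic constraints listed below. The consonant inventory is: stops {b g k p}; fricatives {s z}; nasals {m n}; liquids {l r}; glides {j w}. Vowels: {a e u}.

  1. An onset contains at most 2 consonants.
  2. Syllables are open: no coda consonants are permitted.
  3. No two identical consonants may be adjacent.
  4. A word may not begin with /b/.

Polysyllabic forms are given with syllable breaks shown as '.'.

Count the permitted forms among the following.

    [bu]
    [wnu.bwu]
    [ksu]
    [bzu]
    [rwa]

3

[bu] — violates constraint 4: word begins with /b/ → not permitted
[wnu.bwu] — σ1 onset /wn/ (2C), coda /∅/ ok; σ2 onset /bw/ (2C), coda /∅/ ok → permitted
[ksu] — σ1 onset /ks/ (2C), coda /∅/ ok → permitted
[bzu] — violates constraint 4: word begins with /b/ → not permitted
[rwa] — σ1 onset /rw/ (2C), coda /∅/ ok → permitted
Permitted: [wnu.bwu], [ksu], [rwa] → 3.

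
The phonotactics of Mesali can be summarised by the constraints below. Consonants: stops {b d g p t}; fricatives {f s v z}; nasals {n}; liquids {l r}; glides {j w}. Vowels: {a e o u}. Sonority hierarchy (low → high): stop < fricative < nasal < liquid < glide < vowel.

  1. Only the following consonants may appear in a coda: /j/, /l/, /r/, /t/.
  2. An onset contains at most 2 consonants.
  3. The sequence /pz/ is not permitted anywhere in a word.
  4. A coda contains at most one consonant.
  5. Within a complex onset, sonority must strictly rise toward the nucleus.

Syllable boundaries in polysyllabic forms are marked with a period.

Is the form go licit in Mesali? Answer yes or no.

go — σ1 onset /g/, coda /∅/ ok → licit

yes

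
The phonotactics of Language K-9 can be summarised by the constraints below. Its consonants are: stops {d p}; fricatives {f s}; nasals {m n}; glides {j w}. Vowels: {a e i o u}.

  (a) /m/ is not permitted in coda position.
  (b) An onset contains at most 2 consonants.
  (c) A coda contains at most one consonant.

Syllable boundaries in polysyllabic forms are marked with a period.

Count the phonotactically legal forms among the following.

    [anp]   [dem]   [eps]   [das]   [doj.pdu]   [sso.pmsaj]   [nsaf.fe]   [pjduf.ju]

[anp] — violates constraint (c): syllable 1 coda /np/ has 2 consonants (> 1) → phonotactically illegal
[dem] — violates constraint (a): syllable 1 coda contains /m/ → phonotactically illegal
[eps] — violates constraint (c): syllable 1 coda /ps/ has 2 consonants (> 1) → phonotactically illegal
[das] — σ1 onset /d/, coda /s/ ok → phonotactically legal
[doj.pdu] — σ1 onset /d/, coda /j/ ok; σ2 onset /pd/ (2C), coda /∅/ ok → phonotactically legal
[sso.pmsaj] — violates constraint (b): syllable 2 onset /pms/ has 3 consonants (> 2) → phonotactically illegal
[nsaf.fe] — σ1 onset /ns/ (2C), coda /f/ ok; σ2 onset /f/, coda /∅/ ok → phonotactically legal
[pjduf.ju] — violates constraint (b): syllable 1 onset /pjd/ has 3 consonants (> 2) → phonotactically illegal
Phonotactically legal: [das], [doj.pdu], [nsaf.fe] → 3.

3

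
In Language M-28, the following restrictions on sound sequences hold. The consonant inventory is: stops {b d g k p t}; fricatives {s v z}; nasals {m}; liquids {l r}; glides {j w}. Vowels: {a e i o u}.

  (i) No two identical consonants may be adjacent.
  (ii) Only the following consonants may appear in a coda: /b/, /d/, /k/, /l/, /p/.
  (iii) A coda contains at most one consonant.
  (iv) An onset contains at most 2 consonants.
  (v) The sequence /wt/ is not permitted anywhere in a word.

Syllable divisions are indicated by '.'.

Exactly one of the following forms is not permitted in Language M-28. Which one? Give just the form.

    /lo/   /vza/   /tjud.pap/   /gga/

/gga/

/lo/ — σ1 onset /l/, coda /∅/ ok → permitted
/vza/ — σ1 onset /vz/ (2C), coda /∅/ ok → permitted
/tjud.pap/ — σ1 onset /tj/ (2C), coda /d/ ok; σ2 onset /p/, coda /p/ ok → permitted
/gga/ — violates constraint (i): adjacent identical consonants /gg/ → not permitted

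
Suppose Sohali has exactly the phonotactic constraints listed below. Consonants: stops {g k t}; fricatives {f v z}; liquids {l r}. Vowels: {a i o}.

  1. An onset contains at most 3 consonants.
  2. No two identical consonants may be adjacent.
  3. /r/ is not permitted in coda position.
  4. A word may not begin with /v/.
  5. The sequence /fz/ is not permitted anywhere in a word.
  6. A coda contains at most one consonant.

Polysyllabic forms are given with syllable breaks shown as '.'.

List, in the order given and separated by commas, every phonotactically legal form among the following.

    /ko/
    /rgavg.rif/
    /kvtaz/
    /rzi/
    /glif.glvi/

/ko/, /kvtaz/, /rzi/, /glif.glvi/

/ko/ — σ1 onset /k/, coda /∅/ ok → phonotactically legal
/rgavg.rif/ — violates constraint 6: syllable 1 coda /vg/ has 2 consonants (> 1) → phonotactically illegal
/kvtaz/ — σ1 onset /kvt/ (3C), coda /z/ ok → phonotactically legal
/rzi/ — σ1 onset /rz/ (2C), coda /∅/ ok → phonotactically legal
/glif.glvi/ — σ1 onset /gl/ (2C), coda /f/ ok; σ2 onset /glv/ (3C), coda /∅/ ok → phonotactically legal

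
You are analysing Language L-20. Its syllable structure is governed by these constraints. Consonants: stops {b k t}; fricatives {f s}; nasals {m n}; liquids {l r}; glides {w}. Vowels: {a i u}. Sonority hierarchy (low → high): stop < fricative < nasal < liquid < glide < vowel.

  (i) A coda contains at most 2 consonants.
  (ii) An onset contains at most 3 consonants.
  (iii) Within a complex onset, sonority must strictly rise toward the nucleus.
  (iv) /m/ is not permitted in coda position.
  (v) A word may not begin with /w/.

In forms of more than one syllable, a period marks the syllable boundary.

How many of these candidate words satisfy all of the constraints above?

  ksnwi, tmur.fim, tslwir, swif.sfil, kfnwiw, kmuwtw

ksnwi — violates constraint (ii): syllable 1 onset /ksnw/ has 4 consonants (> 3) → ill-formed
tmur.fim — violates constraint (iv): syllable 2 coda contains /m/ → ill-formed
tslwir — violates constraint (ii): syllable 1 onset /tslw/ has 4 consonants (> 3) → ill-formed
swif.sfil — violates constraint (iii): syllable 2 onset /sf/: /s/ (fricative, 2) → /f/ (fricative, 2) does not rise → ill-formed
kfnwiw — violates constraint (ii): syllable 1 onset /kfnw/ has 4 consonants (> 3) → ill-formed
kmuwtw — violates constraint (i): syllable 1 coda /wtw/ has 3 consonants (> 2) → ill-formed
No form is well-formed → 0.

0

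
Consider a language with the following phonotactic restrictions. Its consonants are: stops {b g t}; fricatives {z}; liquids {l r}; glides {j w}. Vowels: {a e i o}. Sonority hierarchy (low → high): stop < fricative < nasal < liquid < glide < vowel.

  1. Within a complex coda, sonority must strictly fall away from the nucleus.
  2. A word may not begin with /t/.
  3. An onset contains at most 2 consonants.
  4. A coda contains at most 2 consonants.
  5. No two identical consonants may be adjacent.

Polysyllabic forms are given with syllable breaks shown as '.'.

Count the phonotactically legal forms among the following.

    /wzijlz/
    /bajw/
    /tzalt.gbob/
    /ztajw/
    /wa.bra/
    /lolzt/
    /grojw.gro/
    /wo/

2

/wzijlz/ — violates constraint 4: syllable 1 coda /jlz/ has 3 consonants (> 2) → phonotactically illegal
/bajw/ — violates constraint 1: syllable 1 coda /jw/: /j/ (glide, 5) → /w/ (glide, 5) does not fall → phonotactically illegal
/tzalt.gbob/ — violates constraint 2: word begins with /t/ → phonotactically illegal
/ztajw/ — violates constraint 1: syllable 1 coda /jw/: /j/ (glide, 5) → /w/ (glide, 5) does not fall → phonotactically illegal
/wa.bra/ — σ1 onset /w/, coda /∅/ ok; σ2 onset /br/ (2C), coda /∅/ ok → phonotactically legal
/lolzt/ — violates constraint 4: syllable 1 coda /lzt/ has 3 consonants (> 2) → phonotactically illegal
/grojw.gro/ — violates constraint 1: syllable 1 coda /jw/: /j/ (glide, 5) → /w/ (glide, 5) does not fall → phonotactically illegal
/wo/ — σ1 onset /w/, coda /∅/ ok → phonotactically legal
Phonotactically legal: /wa.bra/, /wo/ → 2.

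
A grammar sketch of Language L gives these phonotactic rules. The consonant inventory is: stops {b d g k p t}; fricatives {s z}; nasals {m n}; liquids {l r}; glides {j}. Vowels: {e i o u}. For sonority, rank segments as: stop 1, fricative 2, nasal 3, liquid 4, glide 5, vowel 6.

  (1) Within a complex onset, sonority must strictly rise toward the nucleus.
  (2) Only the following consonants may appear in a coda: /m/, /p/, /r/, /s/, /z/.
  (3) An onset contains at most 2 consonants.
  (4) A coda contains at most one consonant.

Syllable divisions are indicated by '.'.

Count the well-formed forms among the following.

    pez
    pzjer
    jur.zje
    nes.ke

3

pez — σ1 onset /p/, coda /z/ ok → well-formed
pzjer — violates constraint 3: syllable 1 onset /pzj/ has 3 consonants (> 2) → ill-formed
jur.zje — σ1 onset /j/, coda /r/ ok; σ2 onset /zj/ (2→5 rises), coda /∅/ ok → well-formed
nes.ke — σ1 onset /n/, coda /s/ ok; σ2 onset /k/, coda /∅/ ok → well-formed
Well-formed: pez, jur.zje, nes.ke → 3.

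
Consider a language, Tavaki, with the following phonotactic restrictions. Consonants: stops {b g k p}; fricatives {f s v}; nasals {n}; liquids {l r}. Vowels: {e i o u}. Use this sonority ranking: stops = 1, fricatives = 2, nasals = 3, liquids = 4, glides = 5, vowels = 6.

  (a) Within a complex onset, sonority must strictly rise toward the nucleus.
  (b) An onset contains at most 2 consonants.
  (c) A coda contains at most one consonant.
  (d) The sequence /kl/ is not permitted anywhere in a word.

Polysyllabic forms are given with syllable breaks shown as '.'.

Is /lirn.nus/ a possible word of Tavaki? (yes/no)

/lirn.nus/ — violates constraint (c): syllable 1 coda /rn/ has 2 consonants (> 1) → not permitted

no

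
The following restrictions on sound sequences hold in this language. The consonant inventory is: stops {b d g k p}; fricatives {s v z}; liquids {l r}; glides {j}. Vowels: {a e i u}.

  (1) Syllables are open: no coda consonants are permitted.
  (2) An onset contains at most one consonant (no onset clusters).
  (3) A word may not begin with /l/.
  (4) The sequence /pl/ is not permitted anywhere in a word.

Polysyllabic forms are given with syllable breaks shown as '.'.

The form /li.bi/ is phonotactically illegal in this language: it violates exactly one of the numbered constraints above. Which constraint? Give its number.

/li.bi/: word begins with /l/.
This is a violation of constraint 3: "A word may not begin with /l/."
The remaining constraints (1, 2, 4) are satisfied.

3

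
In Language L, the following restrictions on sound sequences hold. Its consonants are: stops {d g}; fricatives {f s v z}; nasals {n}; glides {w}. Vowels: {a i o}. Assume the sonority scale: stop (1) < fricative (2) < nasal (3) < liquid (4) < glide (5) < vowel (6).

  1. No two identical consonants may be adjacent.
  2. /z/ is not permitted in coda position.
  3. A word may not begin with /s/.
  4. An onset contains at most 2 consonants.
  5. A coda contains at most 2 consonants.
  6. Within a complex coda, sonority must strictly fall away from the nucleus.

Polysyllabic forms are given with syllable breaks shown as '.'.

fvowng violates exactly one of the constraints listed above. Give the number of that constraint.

5

fvowng: syllable 1 coda /wng/ has 3 consonants (> 2).
This is a violation of constraint 5: "A coda contains at most 2 consonants."
The remaining constraints (1, 2, 3, 4, 6) are satisfied.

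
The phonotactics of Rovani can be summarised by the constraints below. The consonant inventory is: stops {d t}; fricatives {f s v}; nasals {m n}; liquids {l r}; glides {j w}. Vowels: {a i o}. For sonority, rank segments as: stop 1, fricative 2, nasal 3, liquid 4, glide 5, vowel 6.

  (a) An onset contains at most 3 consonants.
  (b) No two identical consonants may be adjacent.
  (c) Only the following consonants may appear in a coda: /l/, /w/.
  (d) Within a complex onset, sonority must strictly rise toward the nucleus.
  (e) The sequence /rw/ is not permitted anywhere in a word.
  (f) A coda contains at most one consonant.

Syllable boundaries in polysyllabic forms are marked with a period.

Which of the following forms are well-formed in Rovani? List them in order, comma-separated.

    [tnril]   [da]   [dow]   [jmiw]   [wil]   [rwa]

[tnril], [da], [dow], [wil]

[tnril] — σ1 onset /tnr/ (1→3→4 rises), coda /l/ ok → well-formed
[da] — σ1 onset /d/, coda /∅/ ok → well-formed
[dow] — σ1 onset /d/, coda /w/ ok → well-formed
[jmiw] — violates constraint (d): syllable 1 onset /jm/: /j/ (glide, 5) → /m/ (nasal, 3) does not rise → ill-formed
[wil] — σ1 onset /w/, coda /l/ ok → well-formed
[rwa] — violates constraint (e): contains banned sequence /rw/ → ill-formed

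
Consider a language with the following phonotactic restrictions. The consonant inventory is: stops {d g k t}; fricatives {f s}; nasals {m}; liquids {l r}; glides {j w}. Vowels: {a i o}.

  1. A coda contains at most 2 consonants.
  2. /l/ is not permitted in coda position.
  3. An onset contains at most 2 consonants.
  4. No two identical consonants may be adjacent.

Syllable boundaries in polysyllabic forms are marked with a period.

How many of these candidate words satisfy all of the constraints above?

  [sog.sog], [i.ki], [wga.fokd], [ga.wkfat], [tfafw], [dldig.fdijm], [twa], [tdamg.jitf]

[sog.sog] — σ1 onset /s/, coda /g/ ok; σ2 onset /s/, coda /g/ ok → well-formed
[i.ki] — σ1 onset /∅/, coda /∅/ ok; σ2 onset /k/, coda /∅/ ok → well-formed
[wga.fokd] — σ1 onset /wg/ (2C), coda /∅/ ok; σ2 onset /f/, coda /kd/ (2C) ok → well-formed
[ga.wkfat] — violates constraint 3: syllable 2 onset /wkf/ has 3 consonants (> 2) → ill-formed
[tfafw] — σ1 onset /tf/ (2C), coda /fw/ (2C) ok → well-formed
[dldig.fdijm] — violates constraint 3: syllable 1 onset /dld/ has 3 consonants (> 2) → ill-formed
[twa] — σ1 onset /tw/ (2C), coda /∅/ ok → well-formed
[tdamg.jitf] — σ1 onset /td/ (2C), coda /mg/ (2C) ok; σ2 onset /j/, coda /tf/ (2C) ok → well-formed
Well-formed: [sog.sog], [i.ki], [wga.fokd], [tfafw], [twa], [tdamg.jitf] → 6.

6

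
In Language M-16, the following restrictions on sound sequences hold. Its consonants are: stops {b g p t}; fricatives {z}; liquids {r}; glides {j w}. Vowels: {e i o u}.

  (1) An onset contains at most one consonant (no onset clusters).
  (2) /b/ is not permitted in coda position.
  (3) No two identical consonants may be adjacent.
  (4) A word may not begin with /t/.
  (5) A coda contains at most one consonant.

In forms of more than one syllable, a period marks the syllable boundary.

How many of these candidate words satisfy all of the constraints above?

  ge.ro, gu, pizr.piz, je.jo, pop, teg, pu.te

ge.ro — σ1 onset /g/, coda /∅/ ok; σ2 onset /r/, coda /∅/ ok → phonotactically legal
gu — σ1 onset /g/, coda /∅/ ok → phonotactically legal
pizr.piz — violates constraint 5: syllable 1 coda /zr/ has 2 consonants (> 1) → phonotactically illegal
je.jo — σ1 onset /j/, coda /∅/ ok; σ2 onset /j/, coda /∅/ ok → phonotactically legal
pop — σ1 onset /p/, coda /p/ ok → phonotactically legal
teg — violates constraint 4: word begins with /t/ → phonotactically illegal
pu.te — σ1 onset /p/, coda /∅/ ok; σ2 onset /t/, coda /∅/ ok → phonotactically legal
Phonotactically legal: ge.ro, gu, je.jo, pop, pu.te → 5.

5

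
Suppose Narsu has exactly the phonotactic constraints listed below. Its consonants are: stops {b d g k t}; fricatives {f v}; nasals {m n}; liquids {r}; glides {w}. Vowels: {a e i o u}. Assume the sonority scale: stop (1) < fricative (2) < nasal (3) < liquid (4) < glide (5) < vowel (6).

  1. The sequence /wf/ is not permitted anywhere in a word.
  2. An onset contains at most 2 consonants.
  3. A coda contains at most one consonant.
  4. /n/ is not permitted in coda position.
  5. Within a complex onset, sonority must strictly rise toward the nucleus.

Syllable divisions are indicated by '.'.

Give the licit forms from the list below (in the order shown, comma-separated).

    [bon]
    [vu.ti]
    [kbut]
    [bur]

[bon] — violates constraint 4: syllable 1 coda contains /n/ → illicit
[vu.ti] — σ1 onset /v/, coda /∅/ ok; σ2 onset /t/, coda /∅/ ok → licit
[kbut] — violates constraint 5: syllable 1 onset /kb/: /k/ (stop, 1) → /b/ (stop, 1) does not rise → illicit
[bur] — σ1 onset /b/, coda /r/ ok → licit

[vu.ti], [bur]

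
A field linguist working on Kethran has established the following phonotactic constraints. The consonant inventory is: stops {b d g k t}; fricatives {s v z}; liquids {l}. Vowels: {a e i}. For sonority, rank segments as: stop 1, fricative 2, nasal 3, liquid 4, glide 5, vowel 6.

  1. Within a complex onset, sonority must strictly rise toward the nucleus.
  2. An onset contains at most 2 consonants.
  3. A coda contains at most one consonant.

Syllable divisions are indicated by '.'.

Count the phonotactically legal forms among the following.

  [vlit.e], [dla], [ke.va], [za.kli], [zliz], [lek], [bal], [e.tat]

8

[vlit.e] — σ1 onset /vl/ (2→4 rises), coda /t/ ok; σ2 onset /∅/, coda /∅/ ok → phonotactically legal
[dla] — σ1 onset /dl/ (1→4 rises), coda /∅/ ok → phonotactically legal
[ke.va] — σ1 onset /k/, coda /∅/ ok; σ2 onset /v/, coda /∅/ ok → phonotactically legal
[za.kli] — σ1 onset /z/, coda /∅/ ok; σ2 onset /kl/ (1→4 rises), coda /∅/ ok → phonotactically legal
[zliz] — σ1 onset /zl/ (2→4 rises), coda /z/ ok → phonotactically legal
[lek] — σ1 onset /l/, coda /k/ ok → phonotactically legal
[bal] — σ1 onset /b/, coda /l/ ok → phonotactically legal
[e.tat] — σ1 onset /∅/, coda /∅/ ok; σ2 onset /t/, coda /t/ ok → phonotactically legal
Phonotactically legal: [vlit.e], [dla], [ke.va], [za.kli], [zliz], [lek], [bal], [e.tat] → 8.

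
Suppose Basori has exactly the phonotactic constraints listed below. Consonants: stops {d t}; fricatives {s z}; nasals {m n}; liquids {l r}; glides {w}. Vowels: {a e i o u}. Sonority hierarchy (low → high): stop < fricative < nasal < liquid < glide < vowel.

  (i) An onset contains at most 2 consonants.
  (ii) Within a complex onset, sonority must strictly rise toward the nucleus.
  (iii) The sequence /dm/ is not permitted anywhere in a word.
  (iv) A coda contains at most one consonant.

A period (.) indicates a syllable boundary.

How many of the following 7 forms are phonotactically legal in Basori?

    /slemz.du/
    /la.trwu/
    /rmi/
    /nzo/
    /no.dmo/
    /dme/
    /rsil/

/slemz.du/ — violates constraint (iv): syllable 1 coda /mz/ has 2 consonants (> 1) → phonotactically illegal
/la.trwu/ — violates constraint (i): syllable 2 onset /trw/ has 3 consonants (> 2) → phonotactically illegal
/rmi/ — violates constraint (ii): syllable 1 onset /rm/: /r/ (liquid, 4) → /m/ (nasal, 3) does not rise → phonotactically illegal
/nzo/ — violates constraint (ii): syllable 1 onset /nz/: /n/ (nasal, 3) → /z/ (fricative, 2) does not rise → phonotactically illegal
/no.dmo/ — violates constraint (iii): contains banned sequence /dm/ → phonotactically illegal
/dme/ — violates constraint (iii): contains banned sequence /dm/ → phonotactically illegal
/rsil/ — violates constraint (ii): syllable 1 onset /rs/: /r/ (liquid, 4) → /s/ (fricative, 2) does not rise → phonotactically illegal
No form is phonotactically legal → 0.

0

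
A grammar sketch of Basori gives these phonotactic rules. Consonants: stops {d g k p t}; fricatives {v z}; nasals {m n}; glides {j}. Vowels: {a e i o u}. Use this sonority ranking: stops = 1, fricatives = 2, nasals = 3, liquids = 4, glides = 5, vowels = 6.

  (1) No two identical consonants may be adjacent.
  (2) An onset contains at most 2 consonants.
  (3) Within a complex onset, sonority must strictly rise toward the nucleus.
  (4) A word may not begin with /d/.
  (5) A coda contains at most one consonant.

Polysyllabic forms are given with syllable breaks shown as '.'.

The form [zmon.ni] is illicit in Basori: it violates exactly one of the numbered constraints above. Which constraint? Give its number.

1

[zmon.ni]: adjacent identical consonants /nn/.
This is a violation of constraint 1: "No two identical consonants may be adjacent."
The remaining constraints (2, 3, 4, 5) are satisfied.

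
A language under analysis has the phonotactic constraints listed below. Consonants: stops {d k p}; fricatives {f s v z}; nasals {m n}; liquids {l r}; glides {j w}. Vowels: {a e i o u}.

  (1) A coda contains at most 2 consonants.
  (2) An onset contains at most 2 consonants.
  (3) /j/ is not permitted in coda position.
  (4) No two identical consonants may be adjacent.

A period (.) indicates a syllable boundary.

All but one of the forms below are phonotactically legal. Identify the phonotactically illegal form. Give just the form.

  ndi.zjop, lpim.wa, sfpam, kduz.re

ndi.zjop — σ1 onset /nd/ (2C), coda /∅/ ok; σ2 onset /zj/ (2C), coda /p/ ok → phonotactically legal
lpim.wa — σ1 onset /lp/ (2C), coda /m/ ok; σ2 onset /w/, coda /∅/ ok → phonotactically legal
sfpam — violates constraint 2: syllable 1 onset /sfp/ has 3 consonants (> 2) → phonotactically illegal
kduz.re — σ1 onset /kd/ (2C), coda /z/ ok; σ2 onset /r/, coda /∅/ ok → phonotactically legal

sfpam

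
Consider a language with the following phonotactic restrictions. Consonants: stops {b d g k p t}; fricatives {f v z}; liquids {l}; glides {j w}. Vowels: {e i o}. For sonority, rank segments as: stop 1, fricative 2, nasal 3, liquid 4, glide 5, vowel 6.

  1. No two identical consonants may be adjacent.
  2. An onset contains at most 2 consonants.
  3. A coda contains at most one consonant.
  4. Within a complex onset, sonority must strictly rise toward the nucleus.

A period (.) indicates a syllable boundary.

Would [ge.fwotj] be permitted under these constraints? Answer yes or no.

[ge.fwotj] — violates constraint 3: syllable 2 coda /tj/ has 2 consonants (> 1) → not permitted

no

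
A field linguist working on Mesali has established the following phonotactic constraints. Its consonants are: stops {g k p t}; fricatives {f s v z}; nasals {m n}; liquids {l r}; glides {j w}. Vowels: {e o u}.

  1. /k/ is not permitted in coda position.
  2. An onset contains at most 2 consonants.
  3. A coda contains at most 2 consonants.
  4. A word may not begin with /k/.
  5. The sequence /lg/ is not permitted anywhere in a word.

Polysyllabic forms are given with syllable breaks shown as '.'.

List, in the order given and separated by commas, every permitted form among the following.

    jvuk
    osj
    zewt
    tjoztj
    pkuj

jvuk — violates constraint 1: syllable 1 coda contains /k/ → not permitted
osj — σ1 onset /∅/, coda /sj/ (2C) ok → permitted
zewt — σ1 onset /z/, coda /wt/ (2C) ok → permitted
tjoztj — violates constraint 3: syllable 1 coda /ztj/ has 3 consonants (> 2) → not permitted
pkuj — σ1 onset /pk/ (2C), coda /j/ ok → permitted

osj, zewt, pkuj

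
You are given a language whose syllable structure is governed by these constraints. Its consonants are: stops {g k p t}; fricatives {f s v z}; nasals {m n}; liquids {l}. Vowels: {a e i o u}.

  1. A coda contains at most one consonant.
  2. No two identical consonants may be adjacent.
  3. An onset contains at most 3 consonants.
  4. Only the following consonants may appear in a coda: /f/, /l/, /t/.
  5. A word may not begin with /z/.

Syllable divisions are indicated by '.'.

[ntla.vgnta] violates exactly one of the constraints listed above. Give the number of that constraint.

3

[ntla.vgnta]: syllable 2 onset /vgnt/ has 4 consonants (> 3).
This is a violation of constraint 3: "An onset contains at most 3 consonants."
The remaining constraints (1, 2, 4, 5) are satisfied.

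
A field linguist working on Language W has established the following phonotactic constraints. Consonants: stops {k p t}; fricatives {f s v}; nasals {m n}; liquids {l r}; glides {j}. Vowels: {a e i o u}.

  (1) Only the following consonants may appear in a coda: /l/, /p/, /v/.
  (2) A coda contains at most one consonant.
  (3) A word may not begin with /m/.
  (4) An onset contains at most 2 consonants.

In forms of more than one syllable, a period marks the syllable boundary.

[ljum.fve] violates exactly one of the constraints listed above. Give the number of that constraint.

[ljum.fve]: syllable 1 coda contains /m/, which is not a licensed coda consonant.
This is a violation of constraint 1: "Only the following consonants may appear in a coda: /l/, /p/, /v/."
The remaining constraints (2, 3, 4) are satisfied.

1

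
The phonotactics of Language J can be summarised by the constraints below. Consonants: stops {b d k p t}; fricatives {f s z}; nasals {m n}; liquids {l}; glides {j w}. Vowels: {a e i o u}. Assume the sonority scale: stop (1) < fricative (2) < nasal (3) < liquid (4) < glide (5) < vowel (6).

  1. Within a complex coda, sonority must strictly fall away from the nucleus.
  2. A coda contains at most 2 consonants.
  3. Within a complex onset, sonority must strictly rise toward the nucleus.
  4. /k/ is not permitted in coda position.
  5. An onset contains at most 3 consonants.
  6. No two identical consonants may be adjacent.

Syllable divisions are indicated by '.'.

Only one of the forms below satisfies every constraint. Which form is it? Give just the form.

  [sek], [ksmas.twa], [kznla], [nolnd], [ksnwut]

[sek] — violates constraint 4: syllable 1 coda contains /k/ → phonotactically illegal
[ksmas.twa] — σ1 onset /ksm/ (1→2→3 rises), coda /s/ ok; σ2 onset /tw/ (1→5 rises), coda /∅/ ok → phonotactically legal
[kznla] — violates constraint 5: syllable 1 onset /kznl/ has 4 consonants (> 3) → phonotactically illegal
[nolnd] — violates constraint 2: syllable 1 coda /lnd/ has 3 consonants (> 2) → phonotactically illegal
[ksnwut] — violates constraint 5: syllable 1 onset /ksnw/ has 4 consonants (> 3) → phonotactically illegal

[ksmas.twa]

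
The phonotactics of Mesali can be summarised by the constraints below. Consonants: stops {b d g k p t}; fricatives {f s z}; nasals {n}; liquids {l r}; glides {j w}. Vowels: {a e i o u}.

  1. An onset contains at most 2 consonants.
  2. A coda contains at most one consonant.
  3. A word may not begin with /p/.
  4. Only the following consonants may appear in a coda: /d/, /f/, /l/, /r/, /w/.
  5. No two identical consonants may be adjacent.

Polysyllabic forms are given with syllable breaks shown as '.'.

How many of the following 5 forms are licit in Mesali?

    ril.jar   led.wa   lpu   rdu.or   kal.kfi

5

ril.jar — σ1 onset /r/, coda /l/ ok; σ2 onset /j/, coda /r/ ok → licit
led.wa — σ1 onset /l/, coda /d/ ok; σ2 onset /w/, coda /∅/ ok → licit
lpu — σ1 onset /lp/ (2C), coda /∅/ ok → licit
rdu.or — σ1 onset /rd/ (2C), coda /∅/ ok; σ2 onset /∅/, coda /r/ ok → licit
kal.kfi — σ1 onset /k/, coda /l/ ok; σ2 onset /kf/ (2C), coda /∅/ ok → licit
Licit: ril.jar, led.wa, lpu, rdu.or, kal.kfi → 5.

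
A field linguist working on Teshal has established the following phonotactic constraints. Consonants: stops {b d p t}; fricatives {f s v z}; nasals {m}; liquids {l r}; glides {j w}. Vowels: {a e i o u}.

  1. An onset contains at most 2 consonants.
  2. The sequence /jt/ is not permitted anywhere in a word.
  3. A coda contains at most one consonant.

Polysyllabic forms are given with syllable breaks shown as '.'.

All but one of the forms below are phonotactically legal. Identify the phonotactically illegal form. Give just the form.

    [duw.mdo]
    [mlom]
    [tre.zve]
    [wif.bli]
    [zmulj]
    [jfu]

[zmulj]

[duw.mdo] — σ1 onset /d/, coda /w/ ok; σ2 onset /md/ (2C), coda /∅/ ok → phonotactically legal
[mlom] — σ1 onset /ml/ (2C), coda /m/ ok → phonotactically legal
[tre.zve] — σ1 onset /tr/ (2C), coda /∅/ ok; σ2 onset /zv/ (2C), coda /∅/ ok → phonotactically legal
[wif.bli] — σ1 onset /w/, coda /f/ ok; σ2 onset /bl/ (2C), coda /∅/ ok → phonotactically legal
[zmulj] — violates constraint 3: syllable 1 coda /lj/ has 2 consonants (> 1) → phonotactically illegal
[jfu] — σ1 onset /jf/ (2C), coda /∅/ ok → phonotactically legal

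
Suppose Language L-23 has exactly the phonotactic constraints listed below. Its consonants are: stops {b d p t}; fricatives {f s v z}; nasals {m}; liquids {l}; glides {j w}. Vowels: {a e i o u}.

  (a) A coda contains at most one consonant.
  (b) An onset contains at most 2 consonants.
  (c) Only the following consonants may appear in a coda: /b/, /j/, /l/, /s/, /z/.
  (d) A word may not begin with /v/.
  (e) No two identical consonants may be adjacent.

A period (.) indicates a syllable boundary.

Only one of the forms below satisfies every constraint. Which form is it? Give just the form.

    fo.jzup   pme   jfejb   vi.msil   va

pme

fo.jzup — violates constraint (c): syllable 2 coda contains /p/, which is not a licensed coda consonant → phonotactically illegal
pme — σ1 onset /pm/ (2C), coda /∅/ ok → phonotactically legal
jfejb — violates constraint (a): syllable 1 coda /jb/ has 2 consonants (> 1) → phonotactically illegal
vi.msil — violates constraint (d): word begins with /v/ → phonotactically illegal
va — violates constraint (d): word begins with /v/ → phonotactically illegal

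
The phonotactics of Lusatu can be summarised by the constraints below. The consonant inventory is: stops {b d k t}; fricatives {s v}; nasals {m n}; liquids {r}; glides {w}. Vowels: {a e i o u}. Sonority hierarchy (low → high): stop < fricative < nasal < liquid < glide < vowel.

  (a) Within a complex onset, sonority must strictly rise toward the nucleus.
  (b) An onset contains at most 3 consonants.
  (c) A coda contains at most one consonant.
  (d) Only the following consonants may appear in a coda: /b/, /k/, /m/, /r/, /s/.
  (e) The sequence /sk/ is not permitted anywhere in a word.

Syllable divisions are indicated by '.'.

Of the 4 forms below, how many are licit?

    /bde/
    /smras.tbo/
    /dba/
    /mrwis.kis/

/bde/ — violates constraint (a): syllable 1 onset /bd/: /b/ (stop, 1) → /d/ (stop, 1) does not rise → illicit
/smras.tbo/ — violates constraint (a): syllable 2 onset /tb/: /t/ (stop, 1) → /b/ (stop, 1) does not rise → illicit
/dba/ — violates constraint (a): syllable 1 onset /db/: /d/ (stop, 1) → /b/ (stop, 1) does not rise → illicit
/mrwis.kis/ — violates constraint (e): contains banned sequence /sk/ → illicit
No form is licit → 0.

0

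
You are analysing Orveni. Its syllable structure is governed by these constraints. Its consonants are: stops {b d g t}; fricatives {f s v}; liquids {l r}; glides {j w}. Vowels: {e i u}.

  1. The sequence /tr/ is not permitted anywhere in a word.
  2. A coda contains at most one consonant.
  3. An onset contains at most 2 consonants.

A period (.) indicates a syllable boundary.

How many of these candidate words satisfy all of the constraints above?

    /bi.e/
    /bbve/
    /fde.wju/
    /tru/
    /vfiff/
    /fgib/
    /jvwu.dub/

/bi.e/ — σ1 onset /b/, coda /∅/ ok; σ2 onset /∅/, coda /∅/ ok → permitted
/bbve/ — violates constraint 3: syllable 1 onset /bbv/ has 3 consonants (> 2) → not permitted
/fde.wju/ — σ1 onset /fd/ (2C), coda /∅/ ok; σ2 onset /wj/ (2C), coda /∅/ ok → permitted
/tru/ — violates constraint 1: contains banned sequence /tr/ → not permitted
/vfiff/ — violates constraint 2: syllable 1 coda /ff/ has 2 consonants (> 1) → not permitted
/fgib/ — σ1 onset /fg/ (2C), coda /b/ ok → permitted
/jvwu.dub/ — violates constraint 3: syllable 1 onset /jvw/ has 3 consonants (> 2) → not permitted
Permitted: /bi.e/, /fde.wju/, /fgib/ → 3.

3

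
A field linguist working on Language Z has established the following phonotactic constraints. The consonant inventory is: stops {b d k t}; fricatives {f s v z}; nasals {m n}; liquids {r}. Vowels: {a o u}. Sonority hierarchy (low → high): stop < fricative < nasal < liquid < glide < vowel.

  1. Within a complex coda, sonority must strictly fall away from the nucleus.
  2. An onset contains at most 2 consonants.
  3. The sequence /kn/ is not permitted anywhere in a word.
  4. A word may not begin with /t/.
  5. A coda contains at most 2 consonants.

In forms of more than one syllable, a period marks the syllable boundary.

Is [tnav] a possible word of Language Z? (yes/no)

no

[tnav] — violates constraint 4: word begins with /t/ → ill-formed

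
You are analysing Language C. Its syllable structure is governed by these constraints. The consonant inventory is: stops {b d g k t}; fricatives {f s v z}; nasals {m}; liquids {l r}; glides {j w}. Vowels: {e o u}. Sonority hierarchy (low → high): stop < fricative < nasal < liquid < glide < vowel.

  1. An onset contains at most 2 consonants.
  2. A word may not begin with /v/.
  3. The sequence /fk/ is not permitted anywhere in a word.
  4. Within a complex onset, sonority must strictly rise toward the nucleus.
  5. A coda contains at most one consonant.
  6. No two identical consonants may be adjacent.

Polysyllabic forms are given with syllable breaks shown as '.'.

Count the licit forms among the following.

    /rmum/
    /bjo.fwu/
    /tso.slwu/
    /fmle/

/rmum/ — violates constraint 4: syllable 1 onset /rm/: /r/ (liquid, 4) → /m/ (nasal, 3) does not rise → illicit
/bjo.fwu/ — σ1 onset /bj/ (1→5 rises), coda /∅/ ok; σ2 onset /fw/ (2→5 rises), coda /∅/ ok → licit
/tso.slwu/ — violates constraint 1: syllable 2 onset /slw/ has 3 consonants (> 2) → illicit
/fmle/ — violates constraint 1: syllable 1 onset /fml/ has 3 consonants (> 2) → illicit
Licit: /bjo.fwu/ → 1.

1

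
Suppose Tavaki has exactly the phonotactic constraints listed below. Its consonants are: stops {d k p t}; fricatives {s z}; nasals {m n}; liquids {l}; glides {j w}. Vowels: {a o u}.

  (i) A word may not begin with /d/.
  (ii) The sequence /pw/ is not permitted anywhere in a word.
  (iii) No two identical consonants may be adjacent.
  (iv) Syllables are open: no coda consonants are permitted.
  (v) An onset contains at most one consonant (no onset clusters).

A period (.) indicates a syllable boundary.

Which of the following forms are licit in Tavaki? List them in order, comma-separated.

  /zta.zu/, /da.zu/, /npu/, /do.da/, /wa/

/wa/

/zta.zu/ — violates constraint (v): syllable 1 onset /zt/ has 2 consonants (> 1) → illicit
/da.zu/ — violates constraint (i): word begins with /d/ → illicit
/npu/ — violates constraint (v): syllable 1 onset /np/ has 2 consonants (> 1) → illicit
/do.da/ — violates constraint (i): word begins with /d/ → illicit
/wa/ — σ1 onset /w/, coda /∅/ ok → licit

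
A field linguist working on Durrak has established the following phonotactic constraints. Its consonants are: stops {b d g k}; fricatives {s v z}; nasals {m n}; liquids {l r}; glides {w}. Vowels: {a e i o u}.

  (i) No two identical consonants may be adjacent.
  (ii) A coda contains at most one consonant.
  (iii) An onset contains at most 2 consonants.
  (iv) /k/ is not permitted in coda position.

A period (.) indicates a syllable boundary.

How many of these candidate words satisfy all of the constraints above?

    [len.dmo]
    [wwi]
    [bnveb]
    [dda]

1

[len.dmo] — σ1 onset /l/, coda /n/ ok; σ2 onset /dm/ (2C), coda /∅/ ok → phonotactically legal
[wwi] — violates constraint (i): adjacent identical consonants /ww/ → phonotactically illegal
[bnveb] — violates constraint (iii): syllable 1 onset /bnv/ has 3 consonants (> 2) → phonotactically illegal
[dda] — violates constraint (i): adjacent identical consonants /dd/ → phonotactically illegal
Phonotactically legal: [len.dmo] → 1.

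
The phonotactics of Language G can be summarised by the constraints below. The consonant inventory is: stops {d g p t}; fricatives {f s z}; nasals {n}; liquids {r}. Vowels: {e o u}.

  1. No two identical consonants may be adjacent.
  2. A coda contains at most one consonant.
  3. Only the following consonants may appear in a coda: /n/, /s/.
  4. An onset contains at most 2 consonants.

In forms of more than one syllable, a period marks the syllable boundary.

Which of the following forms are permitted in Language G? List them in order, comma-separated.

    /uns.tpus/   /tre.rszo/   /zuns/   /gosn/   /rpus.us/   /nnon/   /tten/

/rpus.us/

/uns.tpus/ — violates constraint 2: syllable 1 coda /ns/ has 2 consonants (> 1) → not permitted
/tre.rszo/ — violates constraint 4: syllable 2 onset /rsz/ has 3 consonants (> 2) → not permitted
/zuns/ — violates constraint 2: syllable 1 coda /ns/ has 2 consonants (> 1) → not permitted
/gosn/ — violates constraint 2: syllable 1 coda /sn/ has 2 consonants (> 1) → not permitted
/rpus.us/ — σ1 onset /rp/ (2C), coda /s/ ok; σ2 onset /∅/, coda /s/ ok → permitted
/nnon/ — violates constraint 1: adjacent identical consonants /nn/ → not permitted
/tten/ — violates constraint 1: adjacent identical consonants /tt/ → not permitted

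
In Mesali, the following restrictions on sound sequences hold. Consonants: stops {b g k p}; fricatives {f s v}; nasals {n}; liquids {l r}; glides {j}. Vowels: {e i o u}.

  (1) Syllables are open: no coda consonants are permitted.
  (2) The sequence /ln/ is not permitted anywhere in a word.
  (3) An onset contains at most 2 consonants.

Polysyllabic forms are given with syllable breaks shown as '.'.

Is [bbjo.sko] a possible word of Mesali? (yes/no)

no

[bbjo.sko] — violates constraint 3: syllable 1 onset /bbj/ has 3 consonants (> 2) → illicit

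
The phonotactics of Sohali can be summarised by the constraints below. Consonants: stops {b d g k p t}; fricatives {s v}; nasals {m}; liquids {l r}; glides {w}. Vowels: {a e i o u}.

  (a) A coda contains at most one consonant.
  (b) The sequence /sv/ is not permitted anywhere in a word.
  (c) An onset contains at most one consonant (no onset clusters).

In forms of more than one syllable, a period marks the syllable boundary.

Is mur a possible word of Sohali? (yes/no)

mur — σ1 onset /m/, coda /r/ ok → licit

yes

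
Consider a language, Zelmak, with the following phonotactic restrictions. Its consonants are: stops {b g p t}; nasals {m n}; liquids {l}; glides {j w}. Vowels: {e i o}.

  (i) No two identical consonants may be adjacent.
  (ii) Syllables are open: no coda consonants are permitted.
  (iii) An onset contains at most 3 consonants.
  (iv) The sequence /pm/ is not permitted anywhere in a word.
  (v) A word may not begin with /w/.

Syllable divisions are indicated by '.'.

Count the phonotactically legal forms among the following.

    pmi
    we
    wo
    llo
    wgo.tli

0

pmi — violates constraint (iv): contains banned sequence /pm/ → phonotactically illegal
we — violates constraint (v): word begins with /w/ → phonotactically illegal
wo — violates constraint (v): word begins with /w/ → phonotactically illegal
llo — violates constraint (i): adjacent identical consonants /ll/ → phonotactically illegal
wgo.tli — violates constraint (v): word begins with /w/ → phonotactically illegal
No form is phonotactically legal → 0.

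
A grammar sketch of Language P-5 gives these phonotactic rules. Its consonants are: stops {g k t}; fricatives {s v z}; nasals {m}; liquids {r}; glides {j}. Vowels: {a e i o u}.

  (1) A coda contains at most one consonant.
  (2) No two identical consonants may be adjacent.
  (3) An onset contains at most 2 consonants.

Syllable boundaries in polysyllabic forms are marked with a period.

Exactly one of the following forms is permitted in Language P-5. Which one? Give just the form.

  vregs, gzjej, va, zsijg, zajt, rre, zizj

va

vregs — violates constraint 1: syllable 1 coda /gs/ has 2 consonants (> 1) → not permitted
gzjej — violates constraint 3: syllable 1 onset /gzj/ has 3 consonants (> 2) → not permitted
va — σ1 onset /v/, coda /∅/ ok → permitted
zsijg — violates constraint 1: syllable 1 coda /jg/ has 2 consonants (> 1) → not permitted
zajt — violates constraint 1: syllable 1 coda /jt/ has 2 consonants (> 1) → not permitted
rre — violates constraint 2: adjacent identical consonants /rr/ → not permitted
zizj — violates constraint 1: syllable 1 coda /zj/ has 2 consonants (> 1) → not permitted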